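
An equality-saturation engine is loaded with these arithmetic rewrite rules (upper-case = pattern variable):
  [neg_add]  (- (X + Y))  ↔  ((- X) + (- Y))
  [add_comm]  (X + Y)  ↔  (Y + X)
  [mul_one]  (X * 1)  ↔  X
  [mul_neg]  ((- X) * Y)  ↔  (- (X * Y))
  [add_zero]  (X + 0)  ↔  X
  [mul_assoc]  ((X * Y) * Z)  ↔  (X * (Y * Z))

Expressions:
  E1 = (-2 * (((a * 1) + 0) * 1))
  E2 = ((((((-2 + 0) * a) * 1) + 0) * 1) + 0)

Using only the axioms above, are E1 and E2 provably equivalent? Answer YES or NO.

(1) ((a * 1) + 0)  =[add_zero →]=  (a * 1)    ⊢ (-2 * ((a * 1) * 1))
(2) (a * 1)  =[mul_one →]=  a    ⊢ (-2 * (a * 1))
(3) (a * 1)  =[mul_one →]=  a    ⊢ (-2 * a)
(4) (-2 * a)  =[mul_one ←]=  ((-2 * a) * 1)
(5) ((-2 * a) * 1)  =[add_zero ←]=  (((-2 * a) * 1) + 0)
(6) ((-2 * a) * 1)  =[mul_one ←]=  (((-2 * a) * 1) * 1)    ⊢ ((((-2 * a) * 1) * 1) + 0)
(7) ((-2 * a) * 1)  =[add_zero ←]=  (((-2 * a) * 1) + 0)    ⊢ (((((-2 * a) * 1) + 0) * 1) + 0)
(8) -2  =[add_zero ←]=  (-2 + 0)    ⊢ E2

YES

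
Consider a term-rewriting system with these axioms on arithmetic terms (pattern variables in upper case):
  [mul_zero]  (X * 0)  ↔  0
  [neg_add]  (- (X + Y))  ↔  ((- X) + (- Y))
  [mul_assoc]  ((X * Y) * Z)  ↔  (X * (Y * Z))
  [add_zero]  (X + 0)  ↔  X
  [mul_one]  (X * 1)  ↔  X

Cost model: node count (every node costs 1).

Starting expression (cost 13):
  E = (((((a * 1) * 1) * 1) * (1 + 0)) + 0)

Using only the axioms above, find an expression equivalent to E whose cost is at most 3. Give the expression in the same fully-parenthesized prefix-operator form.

(1) (a * 1)  =[mul_one →]=  a    ⊢ ((((a * 1) * 1) * (1 + 0)) + 0)
(2) (a * 1)  =[mul_one →]=  a    ⊢ (((a * 1) * (1 + 0)) + 0)
(3) (1 + 0)  =[add_zero →]=  1    ⊢ (((a * 1) * 1) + 0)
(4) (((a * 1) * 1) + 0)  =[add_zero →]=  ((a * 1) * 1)
(5) ((a * 1) * 1)  =[mul_assoc →]=  (a * (1 * 1))
(6) (1 * 1)  =[mul_one →]=  1    ⊢ cost 3, within 3

(a * 1)   [cost 3]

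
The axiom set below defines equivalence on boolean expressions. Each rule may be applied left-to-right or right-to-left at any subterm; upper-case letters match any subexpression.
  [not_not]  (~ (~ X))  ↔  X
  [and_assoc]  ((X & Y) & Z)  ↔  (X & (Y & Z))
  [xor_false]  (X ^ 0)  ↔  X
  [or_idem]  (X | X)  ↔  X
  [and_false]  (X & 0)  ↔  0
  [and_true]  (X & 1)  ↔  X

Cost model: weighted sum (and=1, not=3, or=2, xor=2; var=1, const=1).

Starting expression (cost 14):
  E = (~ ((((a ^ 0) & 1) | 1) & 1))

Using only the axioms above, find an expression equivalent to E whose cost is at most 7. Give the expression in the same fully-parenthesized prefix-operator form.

(1) ((((a ^ 0) & 1) | 1) & 1)  =[and_true →]=  (((a ^ 0) & 1) | 1)    ⊢ (~ (((a ^ 0) & 1) | 1))
(2) ((a ^ 0) & 1)  =[and_true →]=  (a ^ 0)    ⊢ (~ ((a ^ 0) | 1))
(3) (a ^ 0)  =[xor_false →]=  a    ⊢ cost 7, within 7

(~ (a | 1))   [cost 7]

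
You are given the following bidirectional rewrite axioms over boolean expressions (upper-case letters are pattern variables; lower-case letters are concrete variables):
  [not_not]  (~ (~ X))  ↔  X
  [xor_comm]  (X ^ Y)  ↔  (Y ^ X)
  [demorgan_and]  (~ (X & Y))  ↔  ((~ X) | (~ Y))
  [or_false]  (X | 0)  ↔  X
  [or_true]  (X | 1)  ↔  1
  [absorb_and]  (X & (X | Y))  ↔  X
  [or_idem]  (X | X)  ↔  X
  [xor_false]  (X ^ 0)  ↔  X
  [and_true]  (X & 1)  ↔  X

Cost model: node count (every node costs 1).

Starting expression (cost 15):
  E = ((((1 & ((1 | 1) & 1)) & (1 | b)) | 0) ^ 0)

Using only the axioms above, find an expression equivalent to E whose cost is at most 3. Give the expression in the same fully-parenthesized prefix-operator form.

(1) ((1 | 1) & 1)  =[and_true →]=  (1 | 1)    ⊢ ((((1 & (1 | 1)) & (1 | b)) | 0) ^ 0)
(2) (1 | 1)  =[or_idem →]=  1    ⊢ ((((1 & 1) & (1 | b)) | 0) ^ 0)
(3) (1 & 1)  =[and_true →]=  1    ⊢ (((1 & (1 | b)) | 0) ^ 0)
(4) (1 & (1 | b))  =[absorb_and →]=  1    ⊢ ((1 | 0) ^ 0)
(5) ((1 | 0) ^ 0)  =[xor_false →]=  (1 | 0)    ⊢ cost 3, within 3

(1 | 0)   [cost 3]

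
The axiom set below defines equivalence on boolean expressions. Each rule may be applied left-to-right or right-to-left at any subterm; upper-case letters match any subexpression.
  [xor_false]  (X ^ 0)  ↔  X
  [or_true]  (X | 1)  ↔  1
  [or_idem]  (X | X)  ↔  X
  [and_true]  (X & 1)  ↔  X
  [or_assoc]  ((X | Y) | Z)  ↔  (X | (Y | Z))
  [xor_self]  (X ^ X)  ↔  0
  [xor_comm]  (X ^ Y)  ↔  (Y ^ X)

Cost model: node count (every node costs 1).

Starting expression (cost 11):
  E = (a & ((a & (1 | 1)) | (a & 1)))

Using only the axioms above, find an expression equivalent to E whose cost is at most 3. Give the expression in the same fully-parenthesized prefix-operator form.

(a & a)   [cost 3]

(1) (1 | 1)  =[or_true →]=  1    ⊢ (a & ((a & 1) | (a & 1)))
(2) ((a & 1) | (a & 1))  =[or_idem →]=  (a & 1)    ⊢ (a & (a & 1))
(3) (a & 1)  =[and_true →]=  a    ⊢ cost 3, within 3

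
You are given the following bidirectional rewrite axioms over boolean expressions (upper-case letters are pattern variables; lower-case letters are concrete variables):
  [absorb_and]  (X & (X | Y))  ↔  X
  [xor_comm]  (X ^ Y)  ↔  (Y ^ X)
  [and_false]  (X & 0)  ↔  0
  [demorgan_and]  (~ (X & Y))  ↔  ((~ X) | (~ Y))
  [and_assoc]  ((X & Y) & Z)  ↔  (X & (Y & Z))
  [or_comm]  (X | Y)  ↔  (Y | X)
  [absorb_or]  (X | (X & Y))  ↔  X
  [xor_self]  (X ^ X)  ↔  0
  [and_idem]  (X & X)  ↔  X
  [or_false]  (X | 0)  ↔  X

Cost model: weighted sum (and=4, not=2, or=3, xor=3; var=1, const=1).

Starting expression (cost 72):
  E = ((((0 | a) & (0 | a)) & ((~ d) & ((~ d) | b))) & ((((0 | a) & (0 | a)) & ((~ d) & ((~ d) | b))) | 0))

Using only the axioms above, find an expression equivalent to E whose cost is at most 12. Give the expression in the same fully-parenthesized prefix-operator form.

((0 | a) & (~ d))   [cost 12]

(1) ((((0 | a) & (0 | a)) & ((~ d) & ((~ d) | b))) & ((((0 | a) & (0 | a)) & ((~ d) & ((~ d) | b))) | 0))  =[absorb_and →]=  (((0 | a) & (0 | a)) & ((~ d) & ((~ d) | b)))
(2) ((0 | a) & (0 | a))  =[and_idem →]=  (0 | a)    ⊢ ((0 | a) & ((~ d) & ((~ d) | b)))
(3) ((~ d) & ((~ d) | b))  =[absorb_and →]=  (~ d)    ⊢ cost 12, within 12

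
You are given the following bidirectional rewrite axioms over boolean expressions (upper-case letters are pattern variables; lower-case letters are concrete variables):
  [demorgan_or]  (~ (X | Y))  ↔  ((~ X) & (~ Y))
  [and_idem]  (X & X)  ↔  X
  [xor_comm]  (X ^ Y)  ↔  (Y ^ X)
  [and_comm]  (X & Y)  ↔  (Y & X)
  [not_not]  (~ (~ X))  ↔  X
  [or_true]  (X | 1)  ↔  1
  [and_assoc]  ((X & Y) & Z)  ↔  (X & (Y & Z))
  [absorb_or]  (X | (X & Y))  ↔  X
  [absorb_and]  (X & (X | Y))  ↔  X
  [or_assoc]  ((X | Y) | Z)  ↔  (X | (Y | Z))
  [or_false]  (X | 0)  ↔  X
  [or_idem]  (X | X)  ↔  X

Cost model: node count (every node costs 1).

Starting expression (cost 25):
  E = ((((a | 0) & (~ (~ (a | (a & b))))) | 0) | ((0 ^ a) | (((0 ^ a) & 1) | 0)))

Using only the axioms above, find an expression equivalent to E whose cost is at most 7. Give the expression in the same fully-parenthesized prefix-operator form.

((a & a) | (0 ^ a))   [cost 7]

1. [not_not →] (~ (~ (a | (a & b))))  →  (a | (a & b));  E = ((((a | 0) & (a | (a & b))) | 0) | ((0 ^ a) | (((0 ^ a) & 1) | 0)))
2. [absorb_or →] (a | (a & b))  →  a;  E = ((((a | 0) & a) | 0) | ((0 ^ a) | (((0 ^ a) & 1) | 0)))
3. [or_false →] (a | 0)  →  a;  E = (((a & a) | 0) | ((0 ^ a) | (((0 ^ a) & 1) | 0)))
4. [or_false →] (((0 ^ a) & 1) | 0)  →  ((0 ^ a) & 1);  E = (((a & a) | 0) | ((0 ^ a) | ((0 ^ a) & 1)))
5. [or_false →] ((a & a) | 0)  →  (a & a);  E = ((a & a) | ((0 ^ a) | ((0 ^ a) & 1)))
6. [absorb_or →] ((0 ^ a) | ((0 ^ a) & 1))  →  (0 ^ a);  cost 7 ≤ 7, done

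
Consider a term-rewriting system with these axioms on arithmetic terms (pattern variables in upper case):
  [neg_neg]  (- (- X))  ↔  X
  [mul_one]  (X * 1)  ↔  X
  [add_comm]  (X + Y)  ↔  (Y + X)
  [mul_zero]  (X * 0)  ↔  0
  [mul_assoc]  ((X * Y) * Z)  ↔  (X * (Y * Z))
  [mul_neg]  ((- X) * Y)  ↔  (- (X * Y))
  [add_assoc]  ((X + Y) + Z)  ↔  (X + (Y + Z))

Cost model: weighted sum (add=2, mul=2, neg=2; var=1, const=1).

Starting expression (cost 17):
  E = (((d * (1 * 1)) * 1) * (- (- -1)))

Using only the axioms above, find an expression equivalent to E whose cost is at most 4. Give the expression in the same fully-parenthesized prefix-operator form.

(1) (1 * 1)  =[mul_one →]=  1    ⊢ (((d * 1) * 1) * (- (- -1)))
(2) (- (- -1))  =[neg_neg →]=  -1    ⊢ (((d * 1) * 1) * -1)
(3) (d * 1)  =[mul_one →]=  d    ⊢ ((d * 1) * -1)
(4) (d * 1)  =[mul_one →]=  d    ⊢ cost 4, within 4

(d * -1)   [cost 4]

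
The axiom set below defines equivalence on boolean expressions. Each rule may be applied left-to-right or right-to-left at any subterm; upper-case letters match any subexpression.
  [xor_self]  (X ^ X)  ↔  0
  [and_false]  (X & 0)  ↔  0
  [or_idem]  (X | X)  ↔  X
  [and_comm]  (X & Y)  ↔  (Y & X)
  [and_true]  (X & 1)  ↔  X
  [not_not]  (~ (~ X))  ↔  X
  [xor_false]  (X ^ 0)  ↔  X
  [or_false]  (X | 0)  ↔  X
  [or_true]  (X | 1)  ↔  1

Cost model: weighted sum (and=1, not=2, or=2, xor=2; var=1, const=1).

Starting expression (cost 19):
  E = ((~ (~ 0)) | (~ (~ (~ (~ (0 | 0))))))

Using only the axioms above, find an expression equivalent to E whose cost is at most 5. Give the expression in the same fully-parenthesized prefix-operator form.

(1) (~ (~ (~ (~ (0 | 0)))))  =[not_not →]=  (~ (~ (0 | 0)))    ⊢ ((~ (~ 0)) | (~ (~ (0 | 0))))
(2) (0 | 0)  =[or_idem →]=  0    ⊢ ((~ (~ 0)) | (~ (~ 0)))
(3) (~ (~ 0))  =[not_not →]=  0    ⊢ ((~ (~ 0)) | 0)
(4) ((~ (~ 0)) | 0)  =[or_false →]=  (~ (~ 0))    ⊢ cost 5, within 5

(~ (~ 0))   [cost 5]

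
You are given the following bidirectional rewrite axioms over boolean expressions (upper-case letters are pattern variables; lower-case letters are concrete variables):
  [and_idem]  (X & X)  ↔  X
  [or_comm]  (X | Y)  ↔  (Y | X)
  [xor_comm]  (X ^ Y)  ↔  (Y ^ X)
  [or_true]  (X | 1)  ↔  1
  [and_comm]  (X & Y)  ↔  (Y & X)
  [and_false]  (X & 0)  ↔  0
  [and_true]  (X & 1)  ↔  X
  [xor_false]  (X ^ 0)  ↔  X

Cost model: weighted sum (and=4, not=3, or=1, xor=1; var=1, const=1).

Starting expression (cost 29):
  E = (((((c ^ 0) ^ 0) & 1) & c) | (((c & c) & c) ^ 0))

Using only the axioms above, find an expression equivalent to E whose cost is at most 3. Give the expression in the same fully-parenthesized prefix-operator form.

step 1: xor_false (→) rewrites ((c ^ 0) ^ 0) into (c ^ 0), now ((((c ^ 0) & 1) & c) | (((c & c) & c) ^ 0))
step 2: xor_false (→) rewrites (c ^ 0) into c, now (((c & 1) & c) | (((c & c) & c) ^ 0))
step 3: and_true (→) rewrites (c & 1) into c, now ((c & c) | (((c & c) & c) ^ 0))
step 4: and_idem (→) rewrites (c & c) into c, now ((c & c) | ((c & c) ^ 0))
step 5: and_idem (→) rewrites (c & c) into c, now (c | ((c & c) ^ 0))
step 6: xor_false (→) rewrites ((c & c) ^ 0) into (c & c), now (c | (c & c))
step 7: and_idem (→) rewrites (c & c) into c, reaching cost 3 (bound 3)

(c | c)   [cost 3]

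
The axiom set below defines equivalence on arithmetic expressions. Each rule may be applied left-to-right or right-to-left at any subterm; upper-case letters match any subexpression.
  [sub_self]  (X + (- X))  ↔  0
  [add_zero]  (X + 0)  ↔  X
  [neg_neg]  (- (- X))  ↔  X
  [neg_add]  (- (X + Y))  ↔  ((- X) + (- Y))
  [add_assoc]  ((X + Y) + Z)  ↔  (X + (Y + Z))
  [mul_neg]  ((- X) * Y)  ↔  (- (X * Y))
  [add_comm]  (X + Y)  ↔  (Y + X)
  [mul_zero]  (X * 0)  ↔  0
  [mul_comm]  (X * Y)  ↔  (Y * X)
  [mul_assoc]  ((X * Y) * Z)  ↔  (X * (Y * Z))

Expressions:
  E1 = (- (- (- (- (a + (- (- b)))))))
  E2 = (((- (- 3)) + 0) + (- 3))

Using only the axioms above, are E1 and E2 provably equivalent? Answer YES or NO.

The axioms are sound identities: if E1 ↔* E2 then E1 and E2 evaluate identically under any assignment.
Under a=0, b=1: E1 evaluates to 1, E2 to 0. Distinct ⇒ no rewrite sequence connects them.

NO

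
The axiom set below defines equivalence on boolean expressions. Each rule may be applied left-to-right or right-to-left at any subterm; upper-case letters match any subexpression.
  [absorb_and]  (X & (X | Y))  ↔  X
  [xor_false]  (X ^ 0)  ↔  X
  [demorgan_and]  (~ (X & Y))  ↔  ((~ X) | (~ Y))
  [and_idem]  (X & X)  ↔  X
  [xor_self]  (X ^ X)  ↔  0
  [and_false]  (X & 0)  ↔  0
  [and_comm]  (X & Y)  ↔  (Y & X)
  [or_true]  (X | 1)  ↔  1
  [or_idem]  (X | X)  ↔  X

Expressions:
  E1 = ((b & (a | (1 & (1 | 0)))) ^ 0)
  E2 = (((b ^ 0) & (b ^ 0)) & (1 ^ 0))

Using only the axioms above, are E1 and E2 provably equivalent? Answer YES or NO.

YES

(1) (1 & (1 | 0))  =[absorb_and →]=  1    ⊢ ((b & (a | 1)) ^ 0)
(2) ((b & (a | 1)) ^ 0)  =[xor_false →]=  (b & (a | 1))
(3) (a | 1)  =[or_true →]=  1    ⊢ (b & 1)
(4) b  =[xor_false ←]=  (b ^ 0)    ⊢ ((b ^ 0) & 1)
(5) 1  =[xor_false ←]=  (1 ^ 0)    ⊢ ((b ^ 0) & (1 ^ 0))
(6) (b ^ 0)  =[and_idem ←]=  ((b ^ 0) & (b ^ 0))    ⊢ E2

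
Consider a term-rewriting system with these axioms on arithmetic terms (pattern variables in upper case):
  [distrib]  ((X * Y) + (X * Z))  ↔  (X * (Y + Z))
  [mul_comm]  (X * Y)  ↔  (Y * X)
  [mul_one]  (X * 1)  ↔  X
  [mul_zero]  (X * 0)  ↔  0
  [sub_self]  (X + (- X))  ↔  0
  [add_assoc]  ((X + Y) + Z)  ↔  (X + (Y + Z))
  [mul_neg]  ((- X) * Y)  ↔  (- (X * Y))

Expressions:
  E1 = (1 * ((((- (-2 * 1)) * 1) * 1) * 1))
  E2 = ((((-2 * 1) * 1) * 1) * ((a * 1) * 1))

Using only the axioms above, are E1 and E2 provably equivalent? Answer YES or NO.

The axioms are sound identities: if E1 ↔* E2 then E1 and E2 evaluate identically under any assignment.
Under a=0: E1 evaluates to 2, E2 to 0. Distinct ⇒ no rewrite sequence connects them.

NO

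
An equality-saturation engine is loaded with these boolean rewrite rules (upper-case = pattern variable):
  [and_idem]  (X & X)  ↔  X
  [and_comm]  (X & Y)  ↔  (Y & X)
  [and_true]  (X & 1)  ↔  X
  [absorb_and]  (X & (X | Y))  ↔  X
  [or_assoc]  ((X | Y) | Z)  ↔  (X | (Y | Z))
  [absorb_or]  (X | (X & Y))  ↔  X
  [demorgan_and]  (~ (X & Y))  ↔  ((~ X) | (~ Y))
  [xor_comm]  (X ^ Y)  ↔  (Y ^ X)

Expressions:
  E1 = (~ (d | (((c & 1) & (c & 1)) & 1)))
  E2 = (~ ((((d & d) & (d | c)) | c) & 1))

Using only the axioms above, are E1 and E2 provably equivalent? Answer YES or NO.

YES

1. [and_true →] (((c & 1) & (c & 1)) & 1)  →  ((c & 1) & (c & 1));  E1 = (~ (d | ((c & 1) & (c & 1))))
2. [and_idem →] ((c & 1) & (c & 1))  →  (c & 1);  E1 = (~ (d | (c & 1)))
3. [and_true →] (c & 1)  →  c;  E1 = (~ (d | c))
4. [and_true ←] (d | c)  →  ((d | c) & 1);  E1 = (~ ((d | c) & 1))
5. [absorb_and ←] d  →  (d & (d | c));  E1 = (~ (((d & (d | c)) | c) & 1))
6. [and_idem ←] d  →  (d & d);  this is E2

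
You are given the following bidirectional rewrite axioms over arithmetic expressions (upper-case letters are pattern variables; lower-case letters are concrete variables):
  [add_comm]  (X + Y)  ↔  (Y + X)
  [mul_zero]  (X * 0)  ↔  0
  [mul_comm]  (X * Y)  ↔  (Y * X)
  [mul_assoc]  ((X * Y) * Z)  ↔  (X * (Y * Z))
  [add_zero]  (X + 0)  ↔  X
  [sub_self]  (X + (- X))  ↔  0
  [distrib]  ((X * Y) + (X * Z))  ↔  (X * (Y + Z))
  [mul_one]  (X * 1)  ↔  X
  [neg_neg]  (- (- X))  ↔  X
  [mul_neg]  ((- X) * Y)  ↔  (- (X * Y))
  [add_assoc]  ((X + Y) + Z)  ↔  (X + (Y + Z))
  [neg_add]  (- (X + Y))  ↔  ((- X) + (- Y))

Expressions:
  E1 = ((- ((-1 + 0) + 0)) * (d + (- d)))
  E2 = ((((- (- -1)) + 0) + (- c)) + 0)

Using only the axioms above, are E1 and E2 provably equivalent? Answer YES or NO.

NO

All listed rules preserve value, hence provable equivalence implies equal values everywhere; look for a separating assignment.
c=0, d=0 gives E1 ↦ 0, E2 ↦ -1; values differ ⇒ not provably equivalent.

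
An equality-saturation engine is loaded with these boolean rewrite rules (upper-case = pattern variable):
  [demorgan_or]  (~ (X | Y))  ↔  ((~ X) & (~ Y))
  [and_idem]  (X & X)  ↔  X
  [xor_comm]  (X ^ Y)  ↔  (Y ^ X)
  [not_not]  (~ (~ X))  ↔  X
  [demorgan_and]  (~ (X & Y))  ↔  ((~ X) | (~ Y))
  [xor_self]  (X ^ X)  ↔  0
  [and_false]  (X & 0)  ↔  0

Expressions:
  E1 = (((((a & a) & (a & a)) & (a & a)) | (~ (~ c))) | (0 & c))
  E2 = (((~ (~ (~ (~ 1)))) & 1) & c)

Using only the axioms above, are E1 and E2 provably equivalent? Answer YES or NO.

NO

The axioms are sound identities: if E1 ↔* E2 then E1 and E2 evaluate identically under any assignment.
Under a=1, c=0: E1 evaluates to 1, E2 to 0. Distinct ⇒ no rewrite sequence connects them.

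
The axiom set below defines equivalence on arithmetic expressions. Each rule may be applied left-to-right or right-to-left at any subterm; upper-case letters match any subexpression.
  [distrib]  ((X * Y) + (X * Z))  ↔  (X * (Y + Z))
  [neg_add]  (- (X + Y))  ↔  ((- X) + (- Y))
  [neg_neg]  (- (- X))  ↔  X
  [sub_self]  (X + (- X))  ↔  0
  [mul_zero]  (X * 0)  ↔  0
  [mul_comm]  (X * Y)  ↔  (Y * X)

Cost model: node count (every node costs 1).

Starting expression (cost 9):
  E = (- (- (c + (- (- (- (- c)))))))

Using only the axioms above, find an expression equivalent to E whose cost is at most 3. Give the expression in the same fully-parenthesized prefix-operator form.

(c + c)   [cost 3]

step 1: neg_neg (→) rewrites (- (- (- c))) into (- c), now (- (- (c + (- (- c)))))
step 2: neg_neg (→) rewrites (- (- c)) into c, now (- (- (c + c)))
step 3: neg_neg (→) rewrites (- (- (c + c))) into (c + c), reaching cost 3 (bound 3)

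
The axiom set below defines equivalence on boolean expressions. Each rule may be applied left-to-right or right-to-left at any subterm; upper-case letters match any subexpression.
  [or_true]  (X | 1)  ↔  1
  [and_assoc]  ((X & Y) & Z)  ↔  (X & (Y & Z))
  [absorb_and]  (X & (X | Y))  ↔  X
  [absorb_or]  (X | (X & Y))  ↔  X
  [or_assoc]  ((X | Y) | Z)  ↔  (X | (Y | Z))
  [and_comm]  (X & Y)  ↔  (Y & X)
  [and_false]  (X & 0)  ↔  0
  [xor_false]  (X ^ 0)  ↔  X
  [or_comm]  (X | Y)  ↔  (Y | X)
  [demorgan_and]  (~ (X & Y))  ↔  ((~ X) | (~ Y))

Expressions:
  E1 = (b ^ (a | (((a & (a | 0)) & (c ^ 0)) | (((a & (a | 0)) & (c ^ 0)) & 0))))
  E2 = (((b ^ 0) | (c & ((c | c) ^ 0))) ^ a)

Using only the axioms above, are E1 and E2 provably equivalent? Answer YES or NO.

NO

All listed rules preserve value, hence provable equivalence implies equal values everywhere; look for a separating assignment.
a=0, b=0, c=1 gives E1 ↦ 0, E2 ↦ 1; values differ ⇒ not provably equivalent.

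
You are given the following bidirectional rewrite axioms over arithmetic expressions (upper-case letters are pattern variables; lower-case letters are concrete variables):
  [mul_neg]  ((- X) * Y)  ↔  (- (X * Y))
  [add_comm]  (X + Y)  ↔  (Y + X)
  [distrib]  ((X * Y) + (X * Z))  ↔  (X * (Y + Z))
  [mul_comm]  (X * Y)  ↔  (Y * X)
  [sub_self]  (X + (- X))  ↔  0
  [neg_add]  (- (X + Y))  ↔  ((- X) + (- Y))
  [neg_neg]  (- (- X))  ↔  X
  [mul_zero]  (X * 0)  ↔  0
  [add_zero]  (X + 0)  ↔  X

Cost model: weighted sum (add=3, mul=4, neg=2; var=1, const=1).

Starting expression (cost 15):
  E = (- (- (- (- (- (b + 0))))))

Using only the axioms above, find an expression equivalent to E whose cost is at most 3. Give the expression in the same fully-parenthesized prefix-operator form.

(- b)   [cost 3]

step 1: neg_neg (→) rewrites (- (- (- (- (- (b + 0)))))) into (- (- (- (b + 0))))
step 2: add_zero (→) rewrites (b + 0) into b, now (- (- (- b)))
step 3: neg_neg (→) rewrites (- (- b)) into b, reaching cost 3 (bound 3)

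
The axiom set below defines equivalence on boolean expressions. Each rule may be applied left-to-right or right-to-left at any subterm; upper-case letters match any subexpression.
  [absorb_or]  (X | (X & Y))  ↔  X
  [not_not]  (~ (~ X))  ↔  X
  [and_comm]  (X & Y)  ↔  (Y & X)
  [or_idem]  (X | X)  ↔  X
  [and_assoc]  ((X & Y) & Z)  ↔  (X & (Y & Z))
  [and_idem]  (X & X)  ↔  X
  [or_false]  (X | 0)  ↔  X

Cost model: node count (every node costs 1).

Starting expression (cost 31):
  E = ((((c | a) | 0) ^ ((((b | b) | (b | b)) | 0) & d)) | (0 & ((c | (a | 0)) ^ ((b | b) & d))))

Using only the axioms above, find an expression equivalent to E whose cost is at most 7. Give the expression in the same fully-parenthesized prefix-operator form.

((c | a) ^ (b & d))   [cost 7]

1. [or_idem →] ((b | b) | (b | b))  →  (b | b);  E = ((((c | a) | 0) ^ (((b | b) | 0) & d)) | (0 & ((c | (a | 0)) ^ ((b | b) & d))))
2. [and_comm →] (0 & ((c | (a | 0)) ^ ((b | b) & d)))  →  (((c | (a | 0)) ^ ((b | b) & d)) & 0);  E = ((((c | a) | 0) ^ (((b | b) | 0) & d)) | (((c | (a | 0)) ^ ((b | b) & d)) & 0))
3. [or_false →] ((b | b) | 0)  →  (b | b);  E = ((((c | a) | 0) ^ ((b | b) & d)) | (((c | (a | 0)) ^ ((b | b) & d)) & 0))
4. [or_false →] (a | 0)  →  a;  E = ((((c | a) | 0) ^ ((b | b) & d)) | (((c | a) ^ ((b | b) & d)) & 0))
5. [or_false →] ((c | a) | 0)  →  (c | a);  E = (((c | a) ^ ((b | b) & d)) | (((c | a) ^ ((b | b) & d)) & 0))
6. [absorb_or →] (((c | a) ^ ((b | b) & d)) | (((c | a) ^ ((b | b) & d)) & 0))  →  ((c | a) ^ ((b | b) & d))
7. [or_idem →] (b | b)  →  b;  cost 7 ≤ 7, done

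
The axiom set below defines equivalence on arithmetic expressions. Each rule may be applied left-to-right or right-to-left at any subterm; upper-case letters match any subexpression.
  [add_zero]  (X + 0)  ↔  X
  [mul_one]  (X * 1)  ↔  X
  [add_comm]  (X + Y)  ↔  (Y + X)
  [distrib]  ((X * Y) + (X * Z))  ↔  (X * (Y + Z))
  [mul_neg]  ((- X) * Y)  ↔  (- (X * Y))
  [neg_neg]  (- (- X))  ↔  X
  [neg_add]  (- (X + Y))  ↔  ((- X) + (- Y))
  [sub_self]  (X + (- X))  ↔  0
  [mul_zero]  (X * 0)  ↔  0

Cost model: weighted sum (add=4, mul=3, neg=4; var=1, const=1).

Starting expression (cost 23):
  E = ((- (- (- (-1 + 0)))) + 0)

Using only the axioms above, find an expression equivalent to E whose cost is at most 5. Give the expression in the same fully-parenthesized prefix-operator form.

(1) ((- (- (- (-1 + 0)))) + 0)  =[add_zero →]=  (- (- (- (-1 + 0))))
(2) (- (- (-1 + 0)))  =[neg_neg →]=  (-1 + 0)    ⊢ (- (-1 + 0))
(3) (-1 + 0)  =[add_zero →]=  -1    ⊢ cost 5, within 5

(- -1)   [cost 5]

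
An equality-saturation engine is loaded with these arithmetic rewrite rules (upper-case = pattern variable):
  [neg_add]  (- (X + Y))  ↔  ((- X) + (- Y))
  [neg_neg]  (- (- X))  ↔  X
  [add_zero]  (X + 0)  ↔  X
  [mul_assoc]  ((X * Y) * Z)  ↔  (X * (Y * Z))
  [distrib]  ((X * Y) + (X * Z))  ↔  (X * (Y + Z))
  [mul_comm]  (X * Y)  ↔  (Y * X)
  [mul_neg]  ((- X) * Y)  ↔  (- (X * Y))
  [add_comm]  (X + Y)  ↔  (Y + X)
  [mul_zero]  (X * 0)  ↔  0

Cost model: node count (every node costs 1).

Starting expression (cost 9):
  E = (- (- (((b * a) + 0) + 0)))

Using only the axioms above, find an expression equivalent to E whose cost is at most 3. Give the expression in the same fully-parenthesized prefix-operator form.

(1) (((b * a) + 0) + 0)  =[add_zero →]=  ((b * a) + 0)    ⊢ (- (- ((b * a) + 0)))
(2) ((b * a) + 0)  =[add_zero →]=  (b * a)    ⊢ (- (- (b * a)))
(3) (- (- (b * a)))  =[neg_neg →]=  (b * a)    ⊢ cost 3, within 3

(b * a)   [cost 3]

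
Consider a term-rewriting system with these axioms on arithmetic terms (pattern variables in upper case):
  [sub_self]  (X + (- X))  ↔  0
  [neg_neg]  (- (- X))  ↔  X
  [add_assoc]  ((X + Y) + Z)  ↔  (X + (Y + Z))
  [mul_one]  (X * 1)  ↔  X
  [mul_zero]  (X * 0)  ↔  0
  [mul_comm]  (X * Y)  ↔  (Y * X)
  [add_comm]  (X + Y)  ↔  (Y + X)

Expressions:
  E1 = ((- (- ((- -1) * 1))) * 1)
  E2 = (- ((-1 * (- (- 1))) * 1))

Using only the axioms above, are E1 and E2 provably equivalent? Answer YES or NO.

YES

1. [neg_neg →] (- (- ((- -1) * 1)))  →  ((- -1) * 1);  E1 = (((- -1) * 1) * 1)
2. [mul_one →] (((- -1) * 1) * 1)  →  ((- -1) * 1)
3. [mul_one →] ((- -1) * 1)  →  (- -1)
4. [mul_one ←] -1  →  (-1 * 1);  E1 = (- (-1 * 1))
5. [mul_one ←] (-1 * 1)  →  ((-1 * 1) * 1);  E1 = (- ((-1 * 1) * 1))
6. [neg_neg ←] 1  →  (- (- 1));  this is E2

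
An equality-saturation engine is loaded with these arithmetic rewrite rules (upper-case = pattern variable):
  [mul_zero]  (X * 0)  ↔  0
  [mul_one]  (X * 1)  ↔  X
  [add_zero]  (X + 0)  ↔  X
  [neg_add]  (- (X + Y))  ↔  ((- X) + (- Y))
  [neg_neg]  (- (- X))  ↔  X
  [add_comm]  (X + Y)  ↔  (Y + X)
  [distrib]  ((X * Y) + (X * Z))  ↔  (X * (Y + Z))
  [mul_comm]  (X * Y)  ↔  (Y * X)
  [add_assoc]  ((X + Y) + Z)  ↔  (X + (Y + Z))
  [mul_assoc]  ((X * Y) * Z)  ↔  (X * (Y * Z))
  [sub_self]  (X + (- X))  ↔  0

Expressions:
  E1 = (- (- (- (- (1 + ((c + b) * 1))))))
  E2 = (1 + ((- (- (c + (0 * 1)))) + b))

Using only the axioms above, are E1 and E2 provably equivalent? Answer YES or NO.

YES

(1) (- (- (- (1 + ((c + b) * 1)))))  =[neg_neg →]=  (- (1 + ((c + b) * 1)))    ⊢ (- (- (1 + ((c + b) * 1))))
(2) (- (- (1 + ((c + b) * 1))))  =[neg_neg →]=  (1 + ((c + b) * 1))
(3) ((c + b) * 1)  =[mul_one →]=  (c + b)    ⊢ (1 + (c + b))
(4) c  =[add_zero ←]=  (c + 0)    ⊢ (1 + ((c + 0) + b))
(5) 0  =[mul_one ←]=  (0 * 1)    ⊢ (1 + ((c + (0 * 1)) + b))
(6) (c + (0 * 1))  =[neg_neg ←]=  (- (- (c + (0 * 1))))    ⊢ E2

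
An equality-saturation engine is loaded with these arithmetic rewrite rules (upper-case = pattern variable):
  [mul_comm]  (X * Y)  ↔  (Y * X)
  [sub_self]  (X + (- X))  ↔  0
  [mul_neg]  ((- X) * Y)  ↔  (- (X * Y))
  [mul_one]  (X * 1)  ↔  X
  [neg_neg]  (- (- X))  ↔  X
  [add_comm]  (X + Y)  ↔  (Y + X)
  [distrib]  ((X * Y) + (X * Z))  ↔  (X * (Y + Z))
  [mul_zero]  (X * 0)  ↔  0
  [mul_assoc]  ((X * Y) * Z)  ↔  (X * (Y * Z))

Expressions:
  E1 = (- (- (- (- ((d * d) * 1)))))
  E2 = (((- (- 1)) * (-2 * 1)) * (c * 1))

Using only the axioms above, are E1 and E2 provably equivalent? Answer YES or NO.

All listed rules preserve value, hence provable equivalence implies equal values everywhere; look for a separating assignment.
c=0, d=1 gives E1 ↦ 1, E2 ↦ 0; values differ ⇒ not provably equivalent.

NO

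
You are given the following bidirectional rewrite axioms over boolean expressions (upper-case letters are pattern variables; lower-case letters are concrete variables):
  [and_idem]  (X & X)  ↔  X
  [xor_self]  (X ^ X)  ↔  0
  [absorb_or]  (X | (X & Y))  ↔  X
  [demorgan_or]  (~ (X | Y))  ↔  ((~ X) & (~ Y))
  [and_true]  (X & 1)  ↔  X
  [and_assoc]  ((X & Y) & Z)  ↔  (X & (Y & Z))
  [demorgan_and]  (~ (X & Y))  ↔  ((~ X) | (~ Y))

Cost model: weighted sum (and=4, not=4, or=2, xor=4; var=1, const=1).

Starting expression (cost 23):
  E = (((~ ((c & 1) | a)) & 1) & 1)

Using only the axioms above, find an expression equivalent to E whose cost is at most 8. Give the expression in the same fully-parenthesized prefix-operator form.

step 1: and_true (→) rewrites (((~ ((c & 1) | a)) & 1) & 1) into ((~ ((c & 1) | a)) & 1)
step 2: and_true (→) rewrites (c & 1) into c, now ((~ (c | a)) & 1)
step 3: and_true (→) rewrites ((~ (c | a)) & 1) into (~ (c | a)), reaching cost 8 (bound 8)

(~ (c | a))   [cost 8]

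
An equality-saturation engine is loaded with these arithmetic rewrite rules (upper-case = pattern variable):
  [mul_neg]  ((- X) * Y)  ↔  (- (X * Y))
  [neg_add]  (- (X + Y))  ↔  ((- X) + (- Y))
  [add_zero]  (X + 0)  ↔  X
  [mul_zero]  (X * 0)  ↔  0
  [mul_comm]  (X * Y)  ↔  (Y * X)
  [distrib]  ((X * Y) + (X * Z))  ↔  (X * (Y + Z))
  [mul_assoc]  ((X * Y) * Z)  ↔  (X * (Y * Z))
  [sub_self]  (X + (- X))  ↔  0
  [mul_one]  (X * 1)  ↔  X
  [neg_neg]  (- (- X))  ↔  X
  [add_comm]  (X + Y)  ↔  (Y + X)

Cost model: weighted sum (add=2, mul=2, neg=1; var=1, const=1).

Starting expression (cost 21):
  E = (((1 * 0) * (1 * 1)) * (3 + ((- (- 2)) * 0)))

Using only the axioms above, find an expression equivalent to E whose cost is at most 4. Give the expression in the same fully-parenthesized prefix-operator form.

(0 * 3)   [cost 4]

step 1: neg_neg (→) rewrites (- (- 2)) into 2, now (((1 * 0) * (1 * 1)) * (3 + (2 * 0)))
step 2: mul_zero (→) rewrites (2 * 0) into 0, now (((1 * 0) * (1 * 1)) * (3 + 0))
step 3: mul_one (→) rewrites (1 * 1) into 1, now (((1 * 0) * 1) * (3 + 0))
step 4: mul_one (→) rewrites ((1 * 0) * 1) into (1 * 0), now ((1 * 0) * (3 + 0))
step 5: mul_zero (→) rewrites (1 * 0) into 0, now (0 * (3 + 0))
step 6: add_zero (→) rewrites (3 + 0) into 3, reaching cost 4 (bound 4)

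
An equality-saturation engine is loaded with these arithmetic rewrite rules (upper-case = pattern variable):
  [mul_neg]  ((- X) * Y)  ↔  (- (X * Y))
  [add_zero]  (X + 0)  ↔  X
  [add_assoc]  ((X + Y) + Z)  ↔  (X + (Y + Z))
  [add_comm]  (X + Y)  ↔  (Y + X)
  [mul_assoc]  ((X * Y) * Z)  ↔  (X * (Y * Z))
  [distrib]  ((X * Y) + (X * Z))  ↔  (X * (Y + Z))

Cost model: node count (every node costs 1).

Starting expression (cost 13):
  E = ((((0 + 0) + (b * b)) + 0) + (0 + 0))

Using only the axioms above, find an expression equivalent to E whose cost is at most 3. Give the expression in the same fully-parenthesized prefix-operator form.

(b * b)   [cost 3]

1. [add_zero →] (((0 + 0) + (b * b)) + 0)  →  ((0 + 0) + (b * b));  E = (((0 + 0) + (b * b)) + (0 + 0))
2. [add_zero →] (0 + 0)  →  0;  E = (((0 + 0) + (b * b)) + 0)
3. [add_zero →] (((0 + 0) + (b * b)) + 0)  →  ((0 + 0) + (b * b))
4. [add_zero →] (0 + 0)  →  0;  E = (0 + (b * b))
5. [add_comm →] (0 + (b * b))  →  ((b * b) + 0)
6. [add_zero →] ((b * b) + 0)  →  (b * b);  cost 3 ≤ 3, done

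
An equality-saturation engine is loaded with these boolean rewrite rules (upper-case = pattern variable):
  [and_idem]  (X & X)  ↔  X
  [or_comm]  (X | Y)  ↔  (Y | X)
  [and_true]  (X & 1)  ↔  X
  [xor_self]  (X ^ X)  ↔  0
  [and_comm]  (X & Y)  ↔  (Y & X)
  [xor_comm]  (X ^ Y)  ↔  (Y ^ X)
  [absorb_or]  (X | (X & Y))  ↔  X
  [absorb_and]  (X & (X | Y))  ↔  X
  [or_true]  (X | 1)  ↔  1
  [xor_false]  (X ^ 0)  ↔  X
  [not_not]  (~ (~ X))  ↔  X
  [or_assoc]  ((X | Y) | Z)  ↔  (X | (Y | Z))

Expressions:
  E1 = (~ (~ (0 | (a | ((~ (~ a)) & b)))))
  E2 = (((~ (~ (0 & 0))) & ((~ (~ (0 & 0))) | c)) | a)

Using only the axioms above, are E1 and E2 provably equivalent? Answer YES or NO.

YES

1. [not_not →] (~ (~ (0 | (a | ((~ (~ a)) & b)))))  →  (0 | (a | ((~ (~ a)) & b)))
2. [not_not →] (~ (~ a))  →  a;  E1 = (0 | (a | (a & b)))
3. [absorb_or →] (a | (a & b))  →  a;  E1 = (0 | a)
4. [not_not ←] 0  →  (~ (~ 0));  E1 = ((~ (~ 0)) | a)
5. [and_idem ←] 0  →  (0 & 0);  E1 = ((~ (~ (0 & 0))) | a)
6. [absorb_and ←] (~ (~ (0 & 0)))  →  ((~ (~ (0 & 0))) & ((~ (~ (0 & 0))) | c));  this is E2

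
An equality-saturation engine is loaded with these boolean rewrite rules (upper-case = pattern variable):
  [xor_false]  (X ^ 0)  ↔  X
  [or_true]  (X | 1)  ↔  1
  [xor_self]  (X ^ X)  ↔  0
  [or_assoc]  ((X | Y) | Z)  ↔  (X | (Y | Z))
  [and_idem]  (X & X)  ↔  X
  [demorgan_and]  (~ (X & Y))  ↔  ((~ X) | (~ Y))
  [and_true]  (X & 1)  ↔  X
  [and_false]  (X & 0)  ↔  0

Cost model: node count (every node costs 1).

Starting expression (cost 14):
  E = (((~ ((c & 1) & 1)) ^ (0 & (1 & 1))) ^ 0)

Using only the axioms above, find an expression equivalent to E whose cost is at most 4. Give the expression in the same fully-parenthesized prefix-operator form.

(1) (c & 1)  =[and_true →]=  c    ⊢ (((~ (c & 1)) ^ (0 & (1 & 1))) ^ 0)
(2) (c & 1)  =[and_true →]=  c    ⊢ (((~ c) ^ (0 & (1 & 1))) ^ 0)
(3) (1 & 1)  =[and_true →]=  1    ⊢ (((~ c) ^ (0 & 1)) ^ 0)
(4) (((~ c) ^ (0 & 1)) ^ 0)  =[xor_false →]=  ((~ c) ^ (0 & 1))
(5) (0 & 1)  =[and_true →]=  0    ⊢ cost 4, within 4

((~ c) ^ 0)   [cost 4]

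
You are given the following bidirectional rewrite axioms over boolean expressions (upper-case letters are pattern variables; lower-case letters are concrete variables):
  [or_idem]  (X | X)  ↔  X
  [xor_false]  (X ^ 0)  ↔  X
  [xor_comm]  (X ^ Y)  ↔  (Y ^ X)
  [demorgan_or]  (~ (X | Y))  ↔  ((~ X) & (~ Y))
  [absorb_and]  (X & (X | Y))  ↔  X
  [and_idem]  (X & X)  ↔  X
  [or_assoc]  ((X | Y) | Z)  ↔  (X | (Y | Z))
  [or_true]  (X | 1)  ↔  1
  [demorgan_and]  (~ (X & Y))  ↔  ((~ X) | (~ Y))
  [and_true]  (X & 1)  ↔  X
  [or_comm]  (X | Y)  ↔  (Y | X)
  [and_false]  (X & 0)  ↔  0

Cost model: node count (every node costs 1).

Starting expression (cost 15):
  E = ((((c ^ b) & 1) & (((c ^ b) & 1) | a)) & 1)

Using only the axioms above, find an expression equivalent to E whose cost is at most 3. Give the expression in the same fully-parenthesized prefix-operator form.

step 1: absorb_and (→) rewrites (((c ^ b) & 1) & (((c ^ b) & 1) | a)) into ((c ^ b) & 1), now (((c ^ b) & 1) & 1)
step 2: and_true (→) rewrites ((c ^ b) & 1) into (c ^ b), now ((c ^ b) & 1)
step 3: and_true (→) rewrites ((c ^ b) & 1) into (c ^ b), reaching cost 3 (bound 3)

(c ^ b)   [cost 3]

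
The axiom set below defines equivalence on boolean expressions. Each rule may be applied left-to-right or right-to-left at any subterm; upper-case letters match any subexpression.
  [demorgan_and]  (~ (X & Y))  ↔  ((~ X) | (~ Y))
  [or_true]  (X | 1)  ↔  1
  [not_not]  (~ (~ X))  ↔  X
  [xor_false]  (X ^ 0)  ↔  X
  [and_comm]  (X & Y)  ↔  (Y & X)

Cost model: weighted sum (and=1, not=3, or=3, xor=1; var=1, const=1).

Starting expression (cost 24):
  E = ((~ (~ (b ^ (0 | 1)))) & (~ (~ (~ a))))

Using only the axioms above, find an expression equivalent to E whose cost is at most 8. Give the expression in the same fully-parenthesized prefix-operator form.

(1) (~ (~ a))  =[not_not →]=  a    ⊢ ((~ (~ (b ^ (0 | 1)))) & (~ a))
(2) (0 | 1)  =[or_true →]=  1    ⊢ ((~ (~ (b ^ 1))) & (~ a))
(3) (~ (~ (b ^ 1)))  =[not_not →]=  (b ^ 1)    ⊢ cost 8, within 8

((b ^ 1) & (~ a))   [cost 8]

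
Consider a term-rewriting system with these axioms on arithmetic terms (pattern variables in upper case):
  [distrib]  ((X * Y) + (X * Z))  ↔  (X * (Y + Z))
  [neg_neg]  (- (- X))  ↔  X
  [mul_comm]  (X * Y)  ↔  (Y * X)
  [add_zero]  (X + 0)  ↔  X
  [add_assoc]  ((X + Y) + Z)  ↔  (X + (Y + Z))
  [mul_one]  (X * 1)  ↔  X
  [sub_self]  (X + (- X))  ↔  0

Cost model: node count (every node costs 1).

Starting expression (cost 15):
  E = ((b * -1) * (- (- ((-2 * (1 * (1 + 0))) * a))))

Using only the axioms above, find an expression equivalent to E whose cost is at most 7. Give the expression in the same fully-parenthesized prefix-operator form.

step 1: neg_neg (→) rewrites (- (- ((-2 * (1 * (1 + 0))) * a))) into ((-2 * (1 * (1 + 0))) * a), now ((b * -1) * ((-2 * (1 * (1 + 0))) * a))
step 2: mul_comm (→) rewrites ((-2 * (1 * (1 + 0))) * a) into (a * (-2 * (1 * (1 + 0)))), now ((b * -1) * (a * (-2 * (1 * (1 + 0)))))
step 3: add_zero (→) rewrites (1 + 0) into 1, now ((b * -1) * (a * (-2 * (1 * 1))))
step 4: mul_one (→) rewrites (1 * 1) into 1, now ((b * -1) * (a * (-2 * 1)))
step 5: mul_one (→) rewrites (-2 * 1) into -2, reaching cost 7 (bound 7)

((b * -1) * (a * -2))   [cost 7]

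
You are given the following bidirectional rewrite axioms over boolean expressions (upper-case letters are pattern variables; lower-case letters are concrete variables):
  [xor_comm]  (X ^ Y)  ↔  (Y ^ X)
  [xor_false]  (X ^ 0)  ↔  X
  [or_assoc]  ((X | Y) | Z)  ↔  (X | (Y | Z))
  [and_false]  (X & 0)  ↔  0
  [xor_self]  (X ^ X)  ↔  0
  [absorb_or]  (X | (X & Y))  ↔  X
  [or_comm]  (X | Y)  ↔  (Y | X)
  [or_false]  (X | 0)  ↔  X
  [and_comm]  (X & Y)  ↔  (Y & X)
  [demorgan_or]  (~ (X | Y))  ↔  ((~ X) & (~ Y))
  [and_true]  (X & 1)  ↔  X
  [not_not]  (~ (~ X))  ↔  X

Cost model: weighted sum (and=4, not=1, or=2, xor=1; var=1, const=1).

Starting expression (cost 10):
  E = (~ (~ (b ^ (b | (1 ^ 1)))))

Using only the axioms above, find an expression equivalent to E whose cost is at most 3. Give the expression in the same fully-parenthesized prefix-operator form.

(b ^ b)   [cost 3]

(1) (1 ^ 1)  =[xor_self →]=  0    ⊢ (~ (~ (b ^ (b | 0))))
(2) (~ (~ (b ^ (b | 0))))  =[not_not →]=  (b ^ (b | 0))
(3) (b | 0)  =[or_false →]=  b    ⊢ cost 3, within 3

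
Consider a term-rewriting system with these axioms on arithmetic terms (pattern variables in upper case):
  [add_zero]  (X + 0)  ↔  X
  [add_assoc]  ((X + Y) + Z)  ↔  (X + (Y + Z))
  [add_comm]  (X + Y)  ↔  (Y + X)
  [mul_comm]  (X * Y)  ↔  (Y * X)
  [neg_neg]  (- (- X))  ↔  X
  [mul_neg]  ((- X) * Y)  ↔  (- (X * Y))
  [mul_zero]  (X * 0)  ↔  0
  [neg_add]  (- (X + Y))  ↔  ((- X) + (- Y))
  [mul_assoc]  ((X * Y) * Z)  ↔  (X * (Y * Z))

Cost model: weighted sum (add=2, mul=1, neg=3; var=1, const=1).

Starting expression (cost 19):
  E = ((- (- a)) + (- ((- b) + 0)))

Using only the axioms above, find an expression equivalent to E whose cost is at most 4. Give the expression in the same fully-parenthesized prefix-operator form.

(a + b)   [cost 4]

step 1: neg_neg (→) rewrites (- (- a)) into a, now (a + (- ((- b) + 0)))
step 2: add_zero (→) rewrites ((- b) + 0) into (- b), now (a + (- (- b)))
step 3: neg_neg (→) rewrites (- (- b)) into b, reaching cost 4 (bound 4)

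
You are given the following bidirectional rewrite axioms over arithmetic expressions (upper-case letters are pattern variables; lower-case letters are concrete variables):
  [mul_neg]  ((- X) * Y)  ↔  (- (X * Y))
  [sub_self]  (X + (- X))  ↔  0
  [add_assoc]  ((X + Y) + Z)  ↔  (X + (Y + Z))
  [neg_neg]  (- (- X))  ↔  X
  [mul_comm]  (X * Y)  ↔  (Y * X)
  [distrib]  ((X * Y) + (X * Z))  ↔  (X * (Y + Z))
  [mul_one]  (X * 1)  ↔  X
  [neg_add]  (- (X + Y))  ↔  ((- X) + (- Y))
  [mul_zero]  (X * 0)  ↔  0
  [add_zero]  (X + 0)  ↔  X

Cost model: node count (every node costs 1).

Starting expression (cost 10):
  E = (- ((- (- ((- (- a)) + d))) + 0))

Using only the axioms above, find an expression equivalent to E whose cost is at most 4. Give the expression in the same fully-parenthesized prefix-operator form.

(- (a + d))   [cost 4]

1. [add_zero →] ((- (- ((- (- a)) + d))) + 0)  →  (- (- ((- (- a)) + d)));  E = (- (- (- ((- (- a)) + d))))
2. [neg_neg →] (- (- ((- (- a)) + d)))  →  ((- (- a)) + d);  E = (- ((- (- a)) + d))
3. [neg_neg →] (- (- a))  →  a;  cost 4 ≤ 4, done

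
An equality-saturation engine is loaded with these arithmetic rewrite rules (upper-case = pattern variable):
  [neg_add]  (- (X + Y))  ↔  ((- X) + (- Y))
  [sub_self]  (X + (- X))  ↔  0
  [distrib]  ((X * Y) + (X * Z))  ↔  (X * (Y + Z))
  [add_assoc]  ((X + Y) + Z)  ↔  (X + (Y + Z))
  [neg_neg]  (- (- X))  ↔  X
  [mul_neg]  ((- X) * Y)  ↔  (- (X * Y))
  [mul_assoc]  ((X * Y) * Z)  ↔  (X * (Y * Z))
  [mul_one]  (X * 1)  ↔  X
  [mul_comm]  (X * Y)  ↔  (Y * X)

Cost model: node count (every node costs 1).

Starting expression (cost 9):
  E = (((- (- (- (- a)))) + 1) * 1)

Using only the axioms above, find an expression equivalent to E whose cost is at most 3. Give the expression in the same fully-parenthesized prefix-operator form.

(a + 1)   [cost 3]

(1) (- (- (- a)))  =[neg_neg →]=  (- a)    ⊢ (((- (- a)) + 1) * 1)
(2) (- (- a))  =[neg_neg →]=  a    ⊢ ((a + 1) * 1)
(3) ((a + 1) * 1)  =[mul_one →]=  (a + 1)    ⊢ cost 3, within 3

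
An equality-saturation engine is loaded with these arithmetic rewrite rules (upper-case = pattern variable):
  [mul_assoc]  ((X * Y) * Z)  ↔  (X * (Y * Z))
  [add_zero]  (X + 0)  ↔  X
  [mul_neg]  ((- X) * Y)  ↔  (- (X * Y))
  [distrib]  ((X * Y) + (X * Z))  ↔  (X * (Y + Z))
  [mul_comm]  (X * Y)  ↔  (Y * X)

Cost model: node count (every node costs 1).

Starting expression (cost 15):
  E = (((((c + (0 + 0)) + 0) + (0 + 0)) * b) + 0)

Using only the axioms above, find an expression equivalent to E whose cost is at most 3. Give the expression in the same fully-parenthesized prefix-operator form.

(1) (0 + 0)  =[add_zero →]=  0    ⊢ (((((c + 0) + 0) + (0 + 0)) * b) + 0)
(2) (c + 0)  =[add_zero →]=  c    ⊢ ((((c + 0) + (0 + 0)) * b) + 0)
(3) (0 + 0)  =[add_zero →]=  0    ⊢ ((((c + 0) + 0) * b) + 0)
(4) ((((c + 0) + 0) * b) + 0)  =[add_zero →]=  (((c + 0) + 0) * b)
(5) (c + 0)  =[add_zero →]=  c    ⊢ ((c + 0) * b)
(6) (c + 0)  =[add_zero →]=  c    ⊢ cost 3, within 3

(c * b)   [cost 3]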